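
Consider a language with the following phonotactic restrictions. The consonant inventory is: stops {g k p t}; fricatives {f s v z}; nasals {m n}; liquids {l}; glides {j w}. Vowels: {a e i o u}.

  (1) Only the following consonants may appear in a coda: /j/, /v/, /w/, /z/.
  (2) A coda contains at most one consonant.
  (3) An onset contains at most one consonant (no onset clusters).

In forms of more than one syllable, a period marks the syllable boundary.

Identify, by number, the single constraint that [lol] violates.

[lol]: syllable 1 coda contains /l/, which is not a licensed coda consonant.
This is a violation of constraint 1: "Only the following consonants may appear in a coda: /j/, /v/, /w/, /z/."
The remaining constraints (2, 3) are satisfied.

1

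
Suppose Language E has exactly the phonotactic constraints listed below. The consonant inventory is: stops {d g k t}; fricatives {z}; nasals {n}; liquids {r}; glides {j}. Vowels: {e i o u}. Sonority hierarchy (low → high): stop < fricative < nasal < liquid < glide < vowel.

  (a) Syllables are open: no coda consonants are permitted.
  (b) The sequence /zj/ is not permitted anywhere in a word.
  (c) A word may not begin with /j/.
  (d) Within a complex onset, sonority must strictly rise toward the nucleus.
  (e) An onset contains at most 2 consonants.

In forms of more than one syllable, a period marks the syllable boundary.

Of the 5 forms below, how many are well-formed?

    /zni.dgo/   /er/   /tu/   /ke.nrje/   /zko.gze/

1

/zni.dgo/ — violates constraint (d): syllable 2 onset /dg/: /d/ (stop, 1) → /g/ (stop, 1) does not rise → ill-formed
/er/ — violates constraint (a): syllable 1 coda /r/ has 1 consonant (> 0) → ill-formed
/tu/ — σ1 onset /t/, coda /∅/ ok → well-formed
/ke.nrje/ — violates constraint (e): syllable 2 onset /nrj/ has 3 consonants (> 2) → ill-formed
/zko.gze/ — violates constraint (d): syllable 1 onset /zk/: /z/ (fricative, 2) → /k/ (stop, 1) does not rise → ill-formed
Well-formed: /tu/ → 1.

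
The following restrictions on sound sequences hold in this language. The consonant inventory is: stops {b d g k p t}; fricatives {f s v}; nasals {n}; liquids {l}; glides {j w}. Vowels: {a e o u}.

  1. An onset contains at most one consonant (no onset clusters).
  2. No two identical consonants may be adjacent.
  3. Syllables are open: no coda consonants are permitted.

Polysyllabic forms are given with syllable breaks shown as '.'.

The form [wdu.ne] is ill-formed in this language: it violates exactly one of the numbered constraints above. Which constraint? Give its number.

[wdu.ne]: syllable 1 onset /wd/ has 2 consonants (> 1).
This is a violation of constraint 1: "An onset contains at most one consonant (no onset clusters)."
The remaining constraints (2, 3) are satisfied.

1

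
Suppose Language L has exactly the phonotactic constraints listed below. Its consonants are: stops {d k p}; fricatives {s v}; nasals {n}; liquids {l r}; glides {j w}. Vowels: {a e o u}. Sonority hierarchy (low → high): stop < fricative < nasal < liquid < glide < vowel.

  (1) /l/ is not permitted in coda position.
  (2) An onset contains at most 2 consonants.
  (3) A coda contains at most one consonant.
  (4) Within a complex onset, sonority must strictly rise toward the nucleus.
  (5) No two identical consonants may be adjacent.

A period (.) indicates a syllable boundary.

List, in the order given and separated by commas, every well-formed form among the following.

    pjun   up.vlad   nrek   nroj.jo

pjun — σ1 onset /pj/ (1→5 rises), coda /n/ ok → well-formed
up.vlad — σ1 onset /∅/, coda /p/ ok; σ2 onset /vl/ (2→4 rises), coda /d/ ok → well-formed
nrek — σ1 onset /nr/ (3→4 rises), coda /k/ ok → well-formed
nroj.jo — violates constraint 5: adjacent identical consonants /jj/ → ill-formed

pjun, up.vlad, nrek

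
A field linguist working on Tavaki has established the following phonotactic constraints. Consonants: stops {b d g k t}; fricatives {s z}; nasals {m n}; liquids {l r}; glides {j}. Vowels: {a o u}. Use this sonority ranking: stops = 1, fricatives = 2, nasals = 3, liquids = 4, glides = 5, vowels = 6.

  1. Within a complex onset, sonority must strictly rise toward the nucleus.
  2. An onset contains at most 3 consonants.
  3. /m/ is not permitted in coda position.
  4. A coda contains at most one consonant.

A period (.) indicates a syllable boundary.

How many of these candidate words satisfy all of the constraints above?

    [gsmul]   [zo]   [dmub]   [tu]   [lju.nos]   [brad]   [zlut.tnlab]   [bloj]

[gsmul] — σ1 onset /gsm/ (1→2→3 rises), coda /l/ ok → phonotactically legal
[zo] — σ1 onset /z/, coda /∅/ ok → phonotactically legal
[dmub] — σ1 onset /dm/ (1→3 rises), coda /b/ ok → phonotactically legal
[tu] — σ1 onset /t/, coda /∅/ ok → phonotactically legal
[lju.nos] — σ1 onset /lj/ (4→5 rises), coda /∅/ ok; σ2 onset /n/, coda /s/ ok → phonotactically legal
[brad] — σ1 onset /br/ (1→4 rises), coda /d/ ok → phonotactically legal
[zlut.tnlab] — σ1 onset /zl/ (2→4 rises), coda /t/ ok; σ2 onset /tnl/ (1→3→4 rises), coda /b/ ok → phonotactically legal
[bloj] — σ1 onset /bl/ (1→4 rises), coda /j/ ok → phonotactically legal
Phonotactically legal: [gsmul], [zo], [dmub], [tu], [lju.nos], [brad], [zlut.tnlab], [bloj] → 8.

8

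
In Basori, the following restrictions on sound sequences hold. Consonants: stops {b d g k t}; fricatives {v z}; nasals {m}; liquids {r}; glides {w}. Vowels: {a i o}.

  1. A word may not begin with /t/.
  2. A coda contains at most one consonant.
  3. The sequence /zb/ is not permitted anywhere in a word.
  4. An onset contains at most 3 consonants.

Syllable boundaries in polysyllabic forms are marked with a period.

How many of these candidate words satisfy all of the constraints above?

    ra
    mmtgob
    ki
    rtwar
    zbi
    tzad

3

ra — σ1 onset /r/, coda /∅/ ok → phonotactically legal
mmtgob — violates constraint 4: syllable 1 onset /mmtg/ has 4 consonants (> 3) → phonotactically illegal
ki — σ1 onset /k/, coda /∅/ ok → phonotactically legal
rtwar — σ1 onset /rtw/ (3C), coda /r/ ok → phonotactically legal
zbi — violates constraint 3: contains banned sequence /zb/ → phonotactically illegal
tzad — violates constraint 1: word begins with /t/ → phonotactically illegal
Phonotactically legal: ra, ki, rtwar → 3.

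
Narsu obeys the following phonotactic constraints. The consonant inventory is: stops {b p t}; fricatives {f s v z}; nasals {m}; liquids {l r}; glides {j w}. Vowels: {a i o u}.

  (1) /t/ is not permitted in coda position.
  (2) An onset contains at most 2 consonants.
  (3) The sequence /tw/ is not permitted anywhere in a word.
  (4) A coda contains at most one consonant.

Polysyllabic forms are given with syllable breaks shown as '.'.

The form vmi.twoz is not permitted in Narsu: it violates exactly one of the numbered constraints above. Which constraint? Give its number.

vmi.twoz: contains banned sequence /tw/.
This is a violation of constraint 3: "The sequence /tw/ is not permitted anywhere in a word."
The remaining constraints (1, 2, 4) are satisfied.

3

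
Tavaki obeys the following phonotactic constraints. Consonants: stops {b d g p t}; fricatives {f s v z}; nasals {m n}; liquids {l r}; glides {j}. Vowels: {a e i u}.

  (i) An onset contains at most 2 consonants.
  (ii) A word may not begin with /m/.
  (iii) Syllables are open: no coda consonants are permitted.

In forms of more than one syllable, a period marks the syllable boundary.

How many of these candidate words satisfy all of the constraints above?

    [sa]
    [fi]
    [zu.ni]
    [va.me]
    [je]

[sa] — σ1 onset /s/, coda /∅/ ok → permitted
[fi] — σ1 onset /f/, coda /∅/ ok → permitted
[zu.ni] — σ1 onset /z/, coda /∅/ ok; σ2 onset /n/, coda /∅/ ok → permitted
[va.me] — σ1 onset /v/, coda /∅/ ok; σ2 onset /m/, coda /∅/ ok → permitted
[je] — σ1 onset /j/, coda /∅/ ok → permitted
Permitted: [sa], [fi], [zu.ni], [va.me], [je] → 5.

5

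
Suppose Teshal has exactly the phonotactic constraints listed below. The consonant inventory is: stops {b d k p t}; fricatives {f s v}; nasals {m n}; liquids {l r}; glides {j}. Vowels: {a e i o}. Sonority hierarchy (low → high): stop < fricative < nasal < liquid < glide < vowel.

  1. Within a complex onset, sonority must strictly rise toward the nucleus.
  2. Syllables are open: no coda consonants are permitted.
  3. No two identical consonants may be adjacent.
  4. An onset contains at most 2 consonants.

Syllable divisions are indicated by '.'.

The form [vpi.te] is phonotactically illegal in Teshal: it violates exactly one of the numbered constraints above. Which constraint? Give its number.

[vpi.te]: syllable 1 onset /vp/: /v/ (fricative, 2) → /p/ (stop, 1) does not rise.
This is a violation of constraint 1: "Within a complex onset, sonority must strictly rise toward the nucleus."
The remaining constraints (2, 3, 4) are satisfied.

1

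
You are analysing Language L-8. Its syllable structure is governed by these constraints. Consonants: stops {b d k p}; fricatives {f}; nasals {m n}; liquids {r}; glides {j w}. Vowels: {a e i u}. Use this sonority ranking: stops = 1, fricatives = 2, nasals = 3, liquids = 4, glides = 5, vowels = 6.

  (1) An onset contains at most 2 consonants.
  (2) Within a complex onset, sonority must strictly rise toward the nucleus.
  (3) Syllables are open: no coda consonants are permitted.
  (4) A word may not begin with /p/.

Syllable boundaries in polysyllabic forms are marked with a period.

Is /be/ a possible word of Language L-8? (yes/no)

/be/ — σ1 onset /b/, coda /∅/ ok → permitted

yes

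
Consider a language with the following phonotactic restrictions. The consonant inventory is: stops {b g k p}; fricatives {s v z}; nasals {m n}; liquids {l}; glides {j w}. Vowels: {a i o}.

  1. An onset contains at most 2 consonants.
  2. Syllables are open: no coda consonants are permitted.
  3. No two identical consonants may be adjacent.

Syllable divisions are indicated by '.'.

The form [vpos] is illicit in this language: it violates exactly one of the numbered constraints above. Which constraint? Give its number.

2

[vpos]: syllable 1 coda /s/ has 1 consonant (> 0).
This is a violation of constraint 2: "Syllables are open: no coda consonants are permitted."
The remaining constraints (1, 3) are satisfied.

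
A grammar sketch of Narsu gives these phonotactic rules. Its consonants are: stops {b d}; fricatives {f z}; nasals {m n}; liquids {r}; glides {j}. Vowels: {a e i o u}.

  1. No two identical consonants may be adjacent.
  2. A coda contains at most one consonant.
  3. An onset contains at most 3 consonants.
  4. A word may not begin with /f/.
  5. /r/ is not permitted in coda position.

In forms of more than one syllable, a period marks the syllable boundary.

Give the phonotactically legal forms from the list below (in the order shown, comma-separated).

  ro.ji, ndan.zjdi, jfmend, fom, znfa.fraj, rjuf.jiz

ro.ji — σ1 onset /r/, coda /∅/ ok; σ2 onset /j/, coda /∅/ ok → phonotactically legal
ndan.zjdi — σ1 onset /nd/ (2C), coda /n/ ok; σ2 onset /zjd/ (3C), coda /∅/ ok → phonotactically legal
jfmend — violates constraint 2: syllable 1 coda /nd/ has 2 consonants (> 1) → phonotactically illegal
fom — violates constraint 4: word begins with /f/ → phonotactically illegal
znfa.fraj — σ1 onset /znf/ (3C), coda /∅/ ok; σ2 onset /fr/ (2C), coda /j/ ok → phonotactically legal
rjuf.jiz — σ1 onset /rj/ (2C), coda /f/ ok; σ2 onset /j/, coda /z/ ok → phonotactically legal

ro.ji, ndan.zjdi, znfa.fraj, rjuf.jiz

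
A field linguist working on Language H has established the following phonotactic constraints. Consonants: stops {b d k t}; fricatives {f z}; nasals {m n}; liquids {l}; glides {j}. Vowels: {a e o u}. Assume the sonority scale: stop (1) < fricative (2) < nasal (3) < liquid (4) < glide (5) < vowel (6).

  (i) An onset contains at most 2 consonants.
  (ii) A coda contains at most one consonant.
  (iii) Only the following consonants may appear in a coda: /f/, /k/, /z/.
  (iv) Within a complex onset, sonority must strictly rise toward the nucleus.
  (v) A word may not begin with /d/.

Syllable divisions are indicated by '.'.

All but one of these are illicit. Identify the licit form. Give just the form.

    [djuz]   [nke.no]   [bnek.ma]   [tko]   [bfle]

[bnek.ma]

[djuz] — violates constraint (v): word begins with /d/ → illicit
[nke.no] — violates constraint (iv): syllable 1 onset /nk/: /n/ (nasal, 3) → /k/ (stop, 1) does not rise → illicit
[bnek.ma] — σ1 onset /bn/ (1→3 rises), coda /k/ ok; σ2 onset /m/, coda /∅/ ok → licit
[tko] — violates constraint (iv): syllable 1 onset /tk/: /t/ (stop, 1) → /k/ (stop, 1) does not rise → illicit
[bfle] — violates constraint (i): syllable 1 onset /bfl/ has 3 consonants (> 2) → illicit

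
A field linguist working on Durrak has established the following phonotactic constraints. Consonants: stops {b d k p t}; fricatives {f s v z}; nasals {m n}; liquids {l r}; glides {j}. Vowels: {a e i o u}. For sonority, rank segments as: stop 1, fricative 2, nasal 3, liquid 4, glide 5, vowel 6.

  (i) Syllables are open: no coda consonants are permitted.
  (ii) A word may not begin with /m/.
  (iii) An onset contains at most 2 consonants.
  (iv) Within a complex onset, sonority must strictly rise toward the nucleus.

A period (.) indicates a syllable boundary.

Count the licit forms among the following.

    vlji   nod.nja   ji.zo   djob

1

vlji — violates constraint (iii): syllable 1 onset /vlj/ has 3 consonants (> 2) → illicit
nod.nja — violates constraint (i): syllable 1 coda /d/ has 1 consonant (> 0) → illicit
ji.zo — σ1 onset /j/, coda /∅/ ok; σ2 onset /z/, coda /∅/ ok → licit
djob — violates constraint (i): syllable 1 coda /b/ has 1 consonant (> 0) → illicit
Licit: ji.zo → 1.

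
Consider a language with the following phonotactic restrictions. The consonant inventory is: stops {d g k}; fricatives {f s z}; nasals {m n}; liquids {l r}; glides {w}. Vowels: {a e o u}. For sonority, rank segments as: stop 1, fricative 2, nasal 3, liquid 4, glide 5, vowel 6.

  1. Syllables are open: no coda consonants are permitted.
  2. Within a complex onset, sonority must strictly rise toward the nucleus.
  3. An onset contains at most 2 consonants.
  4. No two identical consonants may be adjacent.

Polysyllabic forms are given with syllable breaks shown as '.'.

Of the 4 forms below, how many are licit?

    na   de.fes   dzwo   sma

2

na — σ1 onset /n/, coda /∅/ ok → licit
de.fes — violates constraint 1: syllable 2 coda /s/ has 1 consonant (> 0) → illicit
dzwo — violates constraint 3: syllable 1 onset /dzw/ has 3 consonants (> 2) → illicit
sma — σ1 onset /sm/ (2→3 rises), coda /∅/ ok → licit
Licit: na, sma → 2.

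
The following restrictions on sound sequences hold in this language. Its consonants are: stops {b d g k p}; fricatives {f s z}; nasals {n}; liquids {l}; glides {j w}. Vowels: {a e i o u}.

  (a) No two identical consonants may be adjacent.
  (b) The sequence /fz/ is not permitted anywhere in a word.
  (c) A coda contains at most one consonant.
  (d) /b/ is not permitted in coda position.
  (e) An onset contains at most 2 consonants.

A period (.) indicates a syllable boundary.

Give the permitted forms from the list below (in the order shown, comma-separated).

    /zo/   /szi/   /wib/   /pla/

/zo/, /szi/, /pla/

/zo/ — σ1 onset /z/, coda /∅/ ok → permitted
/szi/ — σ1 onset /sz/ (2C), coda /∅/ ok → permitted
/wib/ — violates constraint (d): syllable 1 coda contains /b/ → not permitted
/pla/ — σ1 onset /pl/ (2C), coda /∅/ ok → permitted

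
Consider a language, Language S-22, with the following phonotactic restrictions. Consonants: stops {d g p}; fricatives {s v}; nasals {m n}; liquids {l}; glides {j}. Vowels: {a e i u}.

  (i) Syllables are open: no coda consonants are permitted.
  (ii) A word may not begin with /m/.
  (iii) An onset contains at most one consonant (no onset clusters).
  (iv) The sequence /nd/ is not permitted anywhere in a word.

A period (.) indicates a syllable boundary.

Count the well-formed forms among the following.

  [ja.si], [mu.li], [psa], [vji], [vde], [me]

[ja.si] — σ1 onset /j/, coda /∅/ ok; σ2 onset /s/, coda /∅/ ok → well-formed
[mu.li] — violates constraint (ii): word begins with /m/ → ill-formed
[psa] — violates constraint (iii): syllable 1 onset /ps/ has 2 consonants (> 1) → ill-formed
[vji] — violates constraint (iii): syllable 1 onset /vj/ has 2 consonants (> 1) → ill-formed
[vde] — violates constraint (iii): syllable 1 onset /vd/ has 2 consonants (> 1) → ill-formed
[me] — violates constraint (ii): word begins with /m/ → ill-formed
Well-formed: [ja.si] → 1.

1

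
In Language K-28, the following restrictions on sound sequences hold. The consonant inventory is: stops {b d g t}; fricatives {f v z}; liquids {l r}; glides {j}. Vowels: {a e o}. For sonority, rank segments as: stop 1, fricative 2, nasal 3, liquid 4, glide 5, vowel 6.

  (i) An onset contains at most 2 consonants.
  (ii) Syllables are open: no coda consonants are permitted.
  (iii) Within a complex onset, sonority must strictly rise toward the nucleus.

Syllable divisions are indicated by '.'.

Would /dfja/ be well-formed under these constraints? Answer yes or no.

/dfja/ — violates constraint (i): syllable 1 onset /dfj/ has 3 consonants (> 2) → ill-formed

no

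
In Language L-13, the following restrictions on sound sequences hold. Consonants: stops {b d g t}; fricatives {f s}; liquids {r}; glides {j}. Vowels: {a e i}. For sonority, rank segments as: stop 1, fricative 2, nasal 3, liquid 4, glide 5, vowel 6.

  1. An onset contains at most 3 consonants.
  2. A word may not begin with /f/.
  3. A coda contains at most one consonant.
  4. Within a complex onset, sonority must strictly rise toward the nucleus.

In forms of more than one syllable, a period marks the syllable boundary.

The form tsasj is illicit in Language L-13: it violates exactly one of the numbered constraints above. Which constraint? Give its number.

tsasj: syllable 1 coda /sj/ has 2 consonants (> 1).
This is a violation of constraint 3: "A coda contains at most one consonant."
The remaining constraints (1, 2, 4) are satisfied.

3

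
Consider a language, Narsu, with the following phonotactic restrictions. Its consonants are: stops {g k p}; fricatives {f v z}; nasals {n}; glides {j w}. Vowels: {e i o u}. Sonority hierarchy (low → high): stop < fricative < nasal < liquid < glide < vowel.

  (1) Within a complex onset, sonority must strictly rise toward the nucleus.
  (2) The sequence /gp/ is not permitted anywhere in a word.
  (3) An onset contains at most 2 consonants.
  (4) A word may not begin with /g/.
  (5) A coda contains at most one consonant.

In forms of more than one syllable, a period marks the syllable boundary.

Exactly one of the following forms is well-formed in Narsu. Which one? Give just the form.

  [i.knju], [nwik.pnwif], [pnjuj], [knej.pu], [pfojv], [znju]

[knej.pu]

[i.knju] — violates constraint 3: syllable 2 onset /knj/ has 3 consonants (> 2) → ill-formed
[nwik.pnwif] — violates constraint 3: syllable 2 onset /pnw/ has 3 consonants (> 2) → ill-formed
[pnjuj] — violates constraint 3: syllable 1 onset /pnj/ has 3 consonants (> 2) → ill-formed
[knej.pu] — σ1 onset /kn/ (1→3 rises), coda /j/ ok; σ2 onset /p/, coda /∅/ ok → well-formed
[pfojv] — violates constraint 5: syllable 1 coda /jv/ has 2 consonants (> 1) → ill-formed
[znju] — violates constraint 3: syllable 1 onset /znj/ has 3 consonants (> 2) → ill-formed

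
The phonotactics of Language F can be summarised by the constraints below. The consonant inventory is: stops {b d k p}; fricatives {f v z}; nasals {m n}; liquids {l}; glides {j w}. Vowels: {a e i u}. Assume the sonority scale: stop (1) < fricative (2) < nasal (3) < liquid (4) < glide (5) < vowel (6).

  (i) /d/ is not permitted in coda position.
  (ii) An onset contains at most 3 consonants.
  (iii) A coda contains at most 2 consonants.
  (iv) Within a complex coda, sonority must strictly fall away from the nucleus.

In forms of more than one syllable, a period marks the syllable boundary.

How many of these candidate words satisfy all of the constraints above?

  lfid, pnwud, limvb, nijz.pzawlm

lfid — violates constraint (i): syllable 1 coda contains /d/ → ill-formed
pnwud — violates constraint (i): syllable 1 coda contains /d/ → ill-formed
limvb — violates constraint (iii): syllable 1 coda /mvb/ has 3 consonants (> 2) → ill-formed
nijz.pzawlm — violates constraint (iii): syllable 2 coda /wlm/ has 3 consonants (> 2) → ill-formed
No form is well-formed → 0.

0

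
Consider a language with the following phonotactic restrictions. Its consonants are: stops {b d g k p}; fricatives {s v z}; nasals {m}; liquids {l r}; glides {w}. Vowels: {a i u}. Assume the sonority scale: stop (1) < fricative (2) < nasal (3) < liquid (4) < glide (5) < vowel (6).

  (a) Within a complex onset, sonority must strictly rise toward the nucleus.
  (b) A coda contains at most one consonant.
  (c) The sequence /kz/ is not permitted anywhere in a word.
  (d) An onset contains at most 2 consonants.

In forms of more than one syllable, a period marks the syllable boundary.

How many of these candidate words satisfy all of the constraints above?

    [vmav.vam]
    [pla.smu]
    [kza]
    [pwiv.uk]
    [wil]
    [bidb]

[vmav.vam] — σ1 onset /vm/ (2→3 rises), coda /v/ ok; σ2 onset /v/, coda /m/ ok → well-formed
[pla.smu] — σ1 onset /pl/ (1→4 rises), coda /∅/ ok; σ2 onset /sm/ (2→3 rises), coda /∅/ ok → well-formed
[kza] — violates constraint (c): contains banned sequence /kz/ → ill-formed
[pwiv.uk] — σ1 onset /pw/ (1→5 rises), coda /v/ ok; σ2 onset /∅/, coda /k/ ok → well-formed
[wil] — σ1 onset /w/, coda /l/ ok → well-formed
[bidb] — violates constraint (b): syllable 1 coda /db/ has 2 consonants (> 1) → ill-formed
Well-formed: [vmav.vam], [pla.smu], [pwiv.uk], [wil] → 4.

4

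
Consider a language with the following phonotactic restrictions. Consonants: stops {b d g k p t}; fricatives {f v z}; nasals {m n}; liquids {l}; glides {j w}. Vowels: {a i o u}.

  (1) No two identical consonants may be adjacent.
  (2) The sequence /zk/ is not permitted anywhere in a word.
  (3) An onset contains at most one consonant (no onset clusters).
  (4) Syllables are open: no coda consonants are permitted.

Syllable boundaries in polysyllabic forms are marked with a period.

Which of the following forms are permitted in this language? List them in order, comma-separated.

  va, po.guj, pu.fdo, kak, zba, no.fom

va

va — σ1 onset /v/, coda /∅/ ok → permitted
po.guj — violates constraint 4: syllable 2 coda /j/ has 1 consonant (> 0) → not permitted
pu.fdo — violates constraint 3: syllable 2 onset /fd/ has 2 consonants (> 1) → not permitted
kak — violates constraint 4: syllable 1 coda /k/ has 1 consonant (> 0) → not permitted
zba — violates constraint 3: syllable 1 onset /zb/ has 2 consonants (> 1) → not permitted
no.fom — violates constraint 4: syllable 2 coda /m/ has 1 consonant (> 0) → not permitted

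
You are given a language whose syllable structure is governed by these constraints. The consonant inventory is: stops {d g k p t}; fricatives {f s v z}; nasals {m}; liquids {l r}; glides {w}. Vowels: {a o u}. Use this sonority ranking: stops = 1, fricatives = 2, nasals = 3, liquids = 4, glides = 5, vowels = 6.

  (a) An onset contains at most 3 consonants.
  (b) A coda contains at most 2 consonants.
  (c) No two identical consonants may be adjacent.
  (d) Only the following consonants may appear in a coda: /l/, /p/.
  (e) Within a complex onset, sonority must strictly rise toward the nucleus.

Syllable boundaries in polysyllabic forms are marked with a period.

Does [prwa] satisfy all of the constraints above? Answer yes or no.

[prwa] — σ1 onset /prw/ (1→4→5 rises), coda /∅/ ok → permitted

yes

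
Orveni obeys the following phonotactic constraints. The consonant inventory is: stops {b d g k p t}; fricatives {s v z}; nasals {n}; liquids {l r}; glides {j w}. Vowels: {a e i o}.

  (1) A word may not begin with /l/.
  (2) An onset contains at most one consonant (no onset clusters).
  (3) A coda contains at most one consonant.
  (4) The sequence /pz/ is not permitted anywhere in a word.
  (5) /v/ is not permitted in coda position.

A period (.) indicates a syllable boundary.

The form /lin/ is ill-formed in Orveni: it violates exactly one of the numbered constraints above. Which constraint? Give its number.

1

/lin/: word begins with /l/.
This is a violation of constraint 1: "A word may not begin with /l/."
The remaining constraints (2, 3, 4, 5) are satisfied.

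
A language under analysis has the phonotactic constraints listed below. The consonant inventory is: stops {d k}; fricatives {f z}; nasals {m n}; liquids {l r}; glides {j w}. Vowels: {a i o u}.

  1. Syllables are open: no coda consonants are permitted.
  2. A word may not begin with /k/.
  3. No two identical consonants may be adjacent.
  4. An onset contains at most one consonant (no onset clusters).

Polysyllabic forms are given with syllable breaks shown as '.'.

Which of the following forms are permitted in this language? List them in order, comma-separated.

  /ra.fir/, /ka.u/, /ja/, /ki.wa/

/ja/

/ra.fir/ — violates constraint 1: syllable 2 coda /r/ has 1 consonant (> 0) → not permitted
/ka.u/ — violates constraint 2: word begins with /k/ → not permitted
/ja/ — σ1 onset /j/, coda /∅/ ok → permitted
/ki.wa/ — violates constraint 2: word begins with /k/ → not permitted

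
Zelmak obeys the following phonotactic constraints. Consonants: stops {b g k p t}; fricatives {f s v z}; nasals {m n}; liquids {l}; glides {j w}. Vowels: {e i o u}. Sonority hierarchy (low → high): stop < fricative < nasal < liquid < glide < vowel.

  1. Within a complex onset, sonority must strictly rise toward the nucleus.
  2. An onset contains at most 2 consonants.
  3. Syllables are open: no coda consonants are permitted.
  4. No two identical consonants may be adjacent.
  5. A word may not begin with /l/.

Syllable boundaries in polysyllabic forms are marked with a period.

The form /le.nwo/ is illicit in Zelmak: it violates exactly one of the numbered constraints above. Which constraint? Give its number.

/le.nwo/: word begins with /l/.
This is a violation of constraint 5: "A word may not begin with /l/."
The remaining constraints (1, 2, 3, 4) are satisfied.

5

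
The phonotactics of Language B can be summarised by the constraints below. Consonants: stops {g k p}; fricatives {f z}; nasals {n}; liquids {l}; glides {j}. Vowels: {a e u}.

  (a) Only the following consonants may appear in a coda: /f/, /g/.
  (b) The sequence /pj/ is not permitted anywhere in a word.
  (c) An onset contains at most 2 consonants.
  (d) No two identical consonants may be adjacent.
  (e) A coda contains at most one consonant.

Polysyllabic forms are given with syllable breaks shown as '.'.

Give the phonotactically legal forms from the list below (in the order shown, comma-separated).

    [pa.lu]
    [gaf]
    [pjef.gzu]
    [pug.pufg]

[pa.lu], [gaf]

[pa.lu] — σ1 onset /p/, coda /∅/ ok; σ2 onset /l/, coda /∅/ ok → phonotactically legal
[gaf] — σ1 onset /g/, coda /f/ ok → phonotactically legal
[pjef.gzu] — violates constraint (b): contains banned sequence /pj/ → phonotactically illegal
[pug.pufg] — violates constraint (e): syllable 2 coda /fg/ has 2 consonants (> 1) → phonotactically illegal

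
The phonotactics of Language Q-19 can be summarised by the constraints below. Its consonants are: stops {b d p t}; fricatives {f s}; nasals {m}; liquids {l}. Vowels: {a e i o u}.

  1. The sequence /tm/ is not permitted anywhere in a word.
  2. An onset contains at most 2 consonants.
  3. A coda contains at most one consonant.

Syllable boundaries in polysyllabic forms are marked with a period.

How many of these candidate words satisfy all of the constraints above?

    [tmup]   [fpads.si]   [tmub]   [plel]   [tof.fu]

2

[tmup] — violates constraint 1: contains banned sequence /tm/ → ill-formed
[fpads.si] — violates constraint 3: syllable 1 coda /ds/ has 2 consonants (> 1) → ill-formed
[tmub] — violates constraint 1: contains banned sequence /tm/ → ill-formed
[plel] — σ1 onset /pl/ (2C), coda /l/ ok → well-formed
[tof.fu] — σ1 onset /t/, coda /f/ ok; σ2 onset /f/, coda /∅/ ok → well-formed
Well-formed: [plel], [tof.fu] → 2.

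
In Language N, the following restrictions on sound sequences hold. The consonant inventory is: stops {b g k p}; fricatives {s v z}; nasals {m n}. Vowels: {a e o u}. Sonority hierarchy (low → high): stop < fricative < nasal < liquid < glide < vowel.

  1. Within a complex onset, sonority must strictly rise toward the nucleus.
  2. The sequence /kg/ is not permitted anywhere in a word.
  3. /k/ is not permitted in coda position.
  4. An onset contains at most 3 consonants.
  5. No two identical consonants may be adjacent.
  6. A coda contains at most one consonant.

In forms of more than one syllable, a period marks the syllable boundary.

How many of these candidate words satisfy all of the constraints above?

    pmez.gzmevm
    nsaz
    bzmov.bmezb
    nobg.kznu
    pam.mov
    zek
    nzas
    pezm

0

pmez.gzmevm — violates constraint 6: syllable 2 coda /vm/ has 2 consonants (> 1) → not permitted
nsaz — violates constraint 1: syllable 1 onset /ns/: /n/ (nasal, 3) → /s/ (fricative, 2) does not rise → not permitted
bzmov.bmezb — violates constraint 6: syllable 2 coda /zb/ has 2 consonants (> 1) → not permitted
nobg.kznu — violates constraint 6: syllable 1 coda /bg/ has 2 consonants (> 1) → not permitted
pam.mov — violates constraint 5: adjacent identical consonants /mm/ → not permitted
zek — violates constraint 3: syllable 1 coda contains /k/ → not permitted
nzas — violates constraint 1: syllable 1 onset /nz/: /n/ (nasal, 3) → /z/ (fricative, 2) does not rise → not permitted
pezm — violates constraint 6: syllable 1 coda /zm/ has 2 consonants (> 1) → not permitted
No form is permitted → 0.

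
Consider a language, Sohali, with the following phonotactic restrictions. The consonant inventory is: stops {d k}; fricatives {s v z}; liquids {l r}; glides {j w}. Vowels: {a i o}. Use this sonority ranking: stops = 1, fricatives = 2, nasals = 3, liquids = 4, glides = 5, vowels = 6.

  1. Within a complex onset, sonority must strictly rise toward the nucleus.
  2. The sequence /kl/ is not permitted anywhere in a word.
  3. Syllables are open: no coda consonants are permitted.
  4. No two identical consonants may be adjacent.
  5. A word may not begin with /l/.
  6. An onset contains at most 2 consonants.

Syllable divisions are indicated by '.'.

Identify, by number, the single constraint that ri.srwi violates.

ri.srwi: syllable 2 onset /srw/ has 3 consonants (> 2).
This is a violation of constraint 6: "An onset contains at most 2 consonants."
The remaining constraints (1, 2, 3, 4, 5) are satisfied.

6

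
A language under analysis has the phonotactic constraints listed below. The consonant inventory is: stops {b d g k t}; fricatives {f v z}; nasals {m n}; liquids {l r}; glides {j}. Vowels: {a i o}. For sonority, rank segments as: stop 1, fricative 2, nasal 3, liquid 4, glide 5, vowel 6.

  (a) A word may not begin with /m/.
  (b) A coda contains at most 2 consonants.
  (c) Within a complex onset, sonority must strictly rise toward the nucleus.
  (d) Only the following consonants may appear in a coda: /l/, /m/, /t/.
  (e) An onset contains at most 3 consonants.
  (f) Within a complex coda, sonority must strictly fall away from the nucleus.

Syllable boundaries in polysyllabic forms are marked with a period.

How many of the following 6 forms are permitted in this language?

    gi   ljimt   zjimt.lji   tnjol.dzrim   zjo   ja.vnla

6

gi — σ1 onset /g/, coda /∅/ ok → permitted
ljimt — σ1 onset /lj/ (4→5 rises), coda /mt/ (3→1 falls) ok → permitted
zjimt.lji — σ1 onset /zj/ (2→5 rises), coda /mt/ (3→1 falls) ok; σ2 onset /lj/ (4→5 rises), coda /∅/ ok → permitted
tnjol.dzrim — σ1 onset /tnj/ (1→3→5 rises), coda /l/ ok; σ2 onset /dzr/ (1→2→4 rises), coda /m/ ok → permitted
zjo — σ1 onset /zj/ (2→5 rises), coda /∅/ ok → permitted
ja.vnla — σ1 onset /j/, coda /∅/ ok; σ2 onset /vnl/ (2→3→4 rises), coda /∅/ ok → permitted
Permitted: gi, ljimt, zjimt.lji, tnjol.dzrim, zjo, ja.vnla → 6.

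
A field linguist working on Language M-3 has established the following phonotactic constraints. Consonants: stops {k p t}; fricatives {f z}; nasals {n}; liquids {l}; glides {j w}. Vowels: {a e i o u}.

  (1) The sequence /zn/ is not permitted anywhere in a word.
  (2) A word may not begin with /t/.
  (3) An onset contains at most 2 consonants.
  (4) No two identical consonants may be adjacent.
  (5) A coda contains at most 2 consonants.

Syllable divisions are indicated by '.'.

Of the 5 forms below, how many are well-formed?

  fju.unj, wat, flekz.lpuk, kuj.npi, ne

5

fju.unj — σ1 onset /fj/ (2C), coda /∅/ ok; σ2 onset /∅/, coda /nj/ (2C) ok → well-formed
wat — σ1 onset /w/, coda /t/ ok → well-formed
flekz.lpuk — σ1 onset /fl/ (2C), coda /kz/ (2C) ok; σ2 onset /lp/ (2C), coda /k/ ok → well-formed
kuj.npi — σ1 onset /k/, coda /j/ ok; σ2 onset /np/ (2C), coda /∅/ ok → well-formed
ne — σ1 onset /n/, coda /∅/ ok → well-formed
Well-formed: fju.unj, wat, flekz.lpuk, kuj.npi, ne → 5.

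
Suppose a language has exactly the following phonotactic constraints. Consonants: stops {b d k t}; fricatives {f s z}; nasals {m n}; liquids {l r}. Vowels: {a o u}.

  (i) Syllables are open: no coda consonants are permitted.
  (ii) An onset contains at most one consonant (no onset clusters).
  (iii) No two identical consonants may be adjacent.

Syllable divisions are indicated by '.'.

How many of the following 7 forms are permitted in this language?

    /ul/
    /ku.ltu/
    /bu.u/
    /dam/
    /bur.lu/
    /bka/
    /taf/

1

/ul/ — violates constraint (i): syllable 1 coda /l/ has 1 consonant (> 0) → not permitted
/ku.ltu/ — violates constraint (ii): syllable 2 onset /lt/ has 2 consonants (> 1) → not permitted
/bu.u/ — σ1 onset /b/, coda /∅/ ok; σ2 onset /∅/, coda /∅/ ok → permitted
/dam/ — violates constraint (i): syllable 1 coda /m/ has 1 consonant (> 0) → not permitted
/bur.lu/ — violates constraint (i): syllable 1 coda /r/ has 1 consonant (> 0) → not permitted
/bka/ — violates constraint (ii): syllable 1 onset /bk/ has 2 consonants (> 1) → not permitted
/taf/ — violates constraint (i): syllable 1 coda /f/ has 1 consonant (> 0) → not permitted
Permitted: /bu.u/ → 1.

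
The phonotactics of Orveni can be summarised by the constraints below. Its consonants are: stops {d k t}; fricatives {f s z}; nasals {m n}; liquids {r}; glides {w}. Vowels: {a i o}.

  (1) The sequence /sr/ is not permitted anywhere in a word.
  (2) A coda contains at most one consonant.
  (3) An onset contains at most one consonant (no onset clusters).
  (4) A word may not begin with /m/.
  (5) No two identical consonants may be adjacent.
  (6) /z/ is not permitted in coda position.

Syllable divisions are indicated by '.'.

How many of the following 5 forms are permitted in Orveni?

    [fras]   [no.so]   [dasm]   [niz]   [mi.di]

1

[fras] — violates constraint 3: syllable 1 onset /fr/ has 2 consonants (> 1) → not permitted
[no.so] — σ1 onset /n/, coda /∅/ ok; σ2 onset /s/, coda /∅/ ok → permitted
[dasm] — violates constraint 2: syllable 1 coda /sm/ has 2 consonants (> 1) → not permitted
[niz] — violates constraint 6: syllable 1 coda contains /z/ → not permitted
[mi.di] — violates constraint 4: word begins with /m/ → not permitted
Permitted: [no.so] → 1.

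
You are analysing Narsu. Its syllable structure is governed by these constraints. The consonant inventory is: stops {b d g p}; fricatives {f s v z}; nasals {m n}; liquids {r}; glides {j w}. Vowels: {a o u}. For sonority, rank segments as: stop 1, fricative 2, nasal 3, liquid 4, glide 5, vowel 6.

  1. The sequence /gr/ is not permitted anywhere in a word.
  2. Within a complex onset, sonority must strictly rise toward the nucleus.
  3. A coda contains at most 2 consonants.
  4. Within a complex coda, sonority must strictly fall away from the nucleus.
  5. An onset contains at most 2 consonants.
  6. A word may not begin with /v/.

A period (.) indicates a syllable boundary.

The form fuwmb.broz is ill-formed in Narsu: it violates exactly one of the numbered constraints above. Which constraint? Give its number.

3

fuwmb.broz: syllable 1 coda /wmb/ has 3 consonants (> 2).
This is a violation of constraint 3: "A coda contains at most 2 consonants."
The remaining constraints (1, 2, 4, 5, 6) are satisfied.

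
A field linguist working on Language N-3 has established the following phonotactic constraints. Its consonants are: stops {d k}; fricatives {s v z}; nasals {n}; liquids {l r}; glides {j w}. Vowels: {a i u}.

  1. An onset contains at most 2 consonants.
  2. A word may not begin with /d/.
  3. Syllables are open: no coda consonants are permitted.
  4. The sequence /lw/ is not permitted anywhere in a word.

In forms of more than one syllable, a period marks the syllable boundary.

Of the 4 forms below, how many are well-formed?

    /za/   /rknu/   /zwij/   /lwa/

/za/ — σ1 onset /z/, coda /∅/ ok → well-formed
/rknu/ — violates constraint 1: syllable 1 onset /rkn/ has 3 consonants (> 2) → ill-formed
/zwij/ — violates constraint 3: syllable 1 coda /j/ has 1 consonant (> 0) → ill-formed
/lwa/ — violates constraint 4: contains banned sequence /lw/ → ill-formed
Well-formed: /za/ → 1.

1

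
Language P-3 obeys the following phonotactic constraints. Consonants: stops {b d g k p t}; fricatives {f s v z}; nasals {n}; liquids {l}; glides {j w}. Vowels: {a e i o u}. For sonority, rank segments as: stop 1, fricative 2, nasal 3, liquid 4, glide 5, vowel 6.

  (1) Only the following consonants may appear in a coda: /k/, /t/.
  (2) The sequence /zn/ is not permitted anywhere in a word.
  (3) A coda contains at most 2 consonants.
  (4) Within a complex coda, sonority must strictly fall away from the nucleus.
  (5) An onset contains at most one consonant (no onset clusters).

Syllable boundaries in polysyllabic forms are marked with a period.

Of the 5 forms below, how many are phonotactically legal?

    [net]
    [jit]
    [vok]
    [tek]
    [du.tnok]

[net] — σ1 onset /n/, coda /t/ ok → phonotactically legal
[jit] — σ1 onset /j/, coda /t/ ok → phonotactically legal
[vok] — σ1 onset /v/, coda /k/ ok → phonotactically legal
[tek] — σ1 onset /t/, coda /k/ ok → phonotactically legal
[du.tnok] — violates constraint 5: syllable 2 onset /tn/ has 2 consonants (> 1) → phonotactically illegal
Phonotactically legal: [net], [jit], [vok], [tek] → 4.

4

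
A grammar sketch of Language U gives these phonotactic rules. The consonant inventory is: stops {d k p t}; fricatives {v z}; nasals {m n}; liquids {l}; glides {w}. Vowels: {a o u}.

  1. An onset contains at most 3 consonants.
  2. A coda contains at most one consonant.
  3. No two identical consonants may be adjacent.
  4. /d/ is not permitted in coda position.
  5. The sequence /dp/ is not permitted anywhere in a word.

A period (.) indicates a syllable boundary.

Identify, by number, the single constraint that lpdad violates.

lpdad: syllable 1 coda contains /d/.
This is a violation of constraint 4: "/d/ is not permitted in coda position."
The remaining constraints (1, 2, 3, 5) are satisfied.

4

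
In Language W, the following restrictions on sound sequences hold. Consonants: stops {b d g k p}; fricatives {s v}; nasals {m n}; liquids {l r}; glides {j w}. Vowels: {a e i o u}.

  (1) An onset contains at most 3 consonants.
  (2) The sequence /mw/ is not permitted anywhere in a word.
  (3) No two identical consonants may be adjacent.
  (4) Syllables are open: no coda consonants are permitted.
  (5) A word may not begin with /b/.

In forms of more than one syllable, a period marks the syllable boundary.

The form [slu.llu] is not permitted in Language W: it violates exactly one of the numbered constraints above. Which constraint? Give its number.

[slu.llu]: adjacent identical consonants /ll/.
This is a violation of constraint 3: "No two identical consonants may be adjacent."
The remaining constraints (1, 2, 4, 5) are satisfied.

3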